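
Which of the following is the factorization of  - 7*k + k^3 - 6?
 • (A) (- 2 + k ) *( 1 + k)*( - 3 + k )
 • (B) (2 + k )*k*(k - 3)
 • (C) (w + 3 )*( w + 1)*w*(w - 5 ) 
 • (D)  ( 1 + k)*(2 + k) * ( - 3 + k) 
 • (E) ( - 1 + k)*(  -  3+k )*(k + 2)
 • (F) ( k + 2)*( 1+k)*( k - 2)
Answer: D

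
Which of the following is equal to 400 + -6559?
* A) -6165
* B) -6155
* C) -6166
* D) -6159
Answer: D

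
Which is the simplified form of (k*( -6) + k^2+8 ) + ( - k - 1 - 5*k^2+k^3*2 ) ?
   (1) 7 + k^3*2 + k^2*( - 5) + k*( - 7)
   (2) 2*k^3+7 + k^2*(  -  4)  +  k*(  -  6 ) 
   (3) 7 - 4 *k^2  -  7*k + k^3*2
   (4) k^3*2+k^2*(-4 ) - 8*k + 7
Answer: 3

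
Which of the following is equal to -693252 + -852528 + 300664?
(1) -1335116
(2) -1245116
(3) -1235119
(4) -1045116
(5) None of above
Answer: 2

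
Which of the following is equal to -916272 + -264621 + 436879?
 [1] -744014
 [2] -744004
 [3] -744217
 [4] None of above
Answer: 1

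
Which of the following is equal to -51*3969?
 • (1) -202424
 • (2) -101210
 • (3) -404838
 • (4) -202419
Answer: 4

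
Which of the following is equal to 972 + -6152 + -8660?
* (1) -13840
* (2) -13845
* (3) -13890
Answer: 1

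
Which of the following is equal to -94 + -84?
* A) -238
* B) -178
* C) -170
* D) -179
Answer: B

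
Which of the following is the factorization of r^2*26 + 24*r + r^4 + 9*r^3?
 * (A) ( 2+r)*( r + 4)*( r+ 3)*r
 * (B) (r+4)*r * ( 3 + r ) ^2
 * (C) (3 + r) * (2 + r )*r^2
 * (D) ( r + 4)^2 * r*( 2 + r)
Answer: A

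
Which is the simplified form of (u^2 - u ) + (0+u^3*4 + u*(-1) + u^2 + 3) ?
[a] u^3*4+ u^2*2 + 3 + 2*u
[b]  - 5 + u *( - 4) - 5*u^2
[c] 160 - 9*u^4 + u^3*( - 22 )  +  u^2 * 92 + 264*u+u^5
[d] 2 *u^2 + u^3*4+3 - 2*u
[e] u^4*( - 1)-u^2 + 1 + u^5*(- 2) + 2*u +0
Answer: d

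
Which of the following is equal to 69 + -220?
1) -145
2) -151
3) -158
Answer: 2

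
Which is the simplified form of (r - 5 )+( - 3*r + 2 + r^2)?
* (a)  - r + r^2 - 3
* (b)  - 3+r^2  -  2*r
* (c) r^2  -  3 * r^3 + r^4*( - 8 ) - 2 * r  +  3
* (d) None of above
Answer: b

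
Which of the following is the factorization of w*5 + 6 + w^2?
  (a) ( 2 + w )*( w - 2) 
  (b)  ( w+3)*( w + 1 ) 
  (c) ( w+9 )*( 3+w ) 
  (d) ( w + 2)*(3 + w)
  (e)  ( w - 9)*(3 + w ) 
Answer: d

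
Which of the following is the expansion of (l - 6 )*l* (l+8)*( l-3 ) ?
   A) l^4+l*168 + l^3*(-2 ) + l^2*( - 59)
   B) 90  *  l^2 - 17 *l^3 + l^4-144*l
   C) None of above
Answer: C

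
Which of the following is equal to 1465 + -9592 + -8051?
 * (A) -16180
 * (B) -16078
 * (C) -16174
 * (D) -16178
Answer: D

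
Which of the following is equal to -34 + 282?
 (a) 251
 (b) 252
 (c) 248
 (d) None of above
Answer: c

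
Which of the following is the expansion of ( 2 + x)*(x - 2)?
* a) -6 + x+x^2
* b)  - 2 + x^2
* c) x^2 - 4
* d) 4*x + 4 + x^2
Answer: c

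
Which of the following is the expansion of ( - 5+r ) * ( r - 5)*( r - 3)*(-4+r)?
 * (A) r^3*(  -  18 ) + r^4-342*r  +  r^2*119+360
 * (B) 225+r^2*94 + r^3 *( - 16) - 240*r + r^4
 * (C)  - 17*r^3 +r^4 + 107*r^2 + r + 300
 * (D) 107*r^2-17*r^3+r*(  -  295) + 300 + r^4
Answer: D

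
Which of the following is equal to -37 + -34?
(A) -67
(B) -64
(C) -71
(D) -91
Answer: C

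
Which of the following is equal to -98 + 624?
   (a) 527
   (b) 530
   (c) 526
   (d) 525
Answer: c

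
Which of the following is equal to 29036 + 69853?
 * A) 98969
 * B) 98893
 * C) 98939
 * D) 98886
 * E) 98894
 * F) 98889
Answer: F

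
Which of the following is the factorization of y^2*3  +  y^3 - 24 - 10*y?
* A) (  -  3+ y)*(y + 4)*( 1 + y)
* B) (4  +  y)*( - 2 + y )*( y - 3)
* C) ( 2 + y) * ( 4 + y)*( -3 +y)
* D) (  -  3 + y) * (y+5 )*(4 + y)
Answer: C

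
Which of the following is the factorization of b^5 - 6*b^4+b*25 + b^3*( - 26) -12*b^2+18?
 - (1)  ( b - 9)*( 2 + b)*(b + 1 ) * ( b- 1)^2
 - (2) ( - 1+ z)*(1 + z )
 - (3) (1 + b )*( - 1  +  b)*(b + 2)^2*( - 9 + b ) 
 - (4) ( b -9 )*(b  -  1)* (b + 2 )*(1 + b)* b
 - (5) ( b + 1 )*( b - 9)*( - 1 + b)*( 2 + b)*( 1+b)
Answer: 5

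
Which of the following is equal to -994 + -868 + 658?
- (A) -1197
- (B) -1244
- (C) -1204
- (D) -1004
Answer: C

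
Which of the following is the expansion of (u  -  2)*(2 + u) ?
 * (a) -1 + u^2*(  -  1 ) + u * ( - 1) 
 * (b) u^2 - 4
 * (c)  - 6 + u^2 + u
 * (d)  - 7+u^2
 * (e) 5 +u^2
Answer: b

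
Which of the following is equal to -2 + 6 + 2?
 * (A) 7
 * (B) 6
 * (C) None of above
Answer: B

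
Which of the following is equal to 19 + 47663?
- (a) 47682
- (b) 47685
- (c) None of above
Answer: a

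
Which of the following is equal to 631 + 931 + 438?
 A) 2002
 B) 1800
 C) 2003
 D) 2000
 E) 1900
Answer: D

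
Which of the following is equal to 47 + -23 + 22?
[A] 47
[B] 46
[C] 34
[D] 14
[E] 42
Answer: B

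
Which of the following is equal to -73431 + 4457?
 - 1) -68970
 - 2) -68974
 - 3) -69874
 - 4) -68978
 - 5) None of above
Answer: 2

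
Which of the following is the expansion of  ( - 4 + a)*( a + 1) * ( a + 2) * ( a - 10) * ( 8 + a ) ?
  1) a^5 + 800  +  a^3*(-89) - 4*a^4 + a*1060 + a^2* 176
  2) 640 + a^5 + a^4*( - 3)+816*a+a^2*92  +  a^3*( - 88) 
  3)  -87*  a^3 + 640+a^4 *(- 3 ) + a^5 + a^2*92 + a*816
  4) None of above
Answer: 2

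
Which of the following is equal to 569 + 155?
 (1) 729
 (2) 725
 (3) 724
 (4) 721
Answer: 3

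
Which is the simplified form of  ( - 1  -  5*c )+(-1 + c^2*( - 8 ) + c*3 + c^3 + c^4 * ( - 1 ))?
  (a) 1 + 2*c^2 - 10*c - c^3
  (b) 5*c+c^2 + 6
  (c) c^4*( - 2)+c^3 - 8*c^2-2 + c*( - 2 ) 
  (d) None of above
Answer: d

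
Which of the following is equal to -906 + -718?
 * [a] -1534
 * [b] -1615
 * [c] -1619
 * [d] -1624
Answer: d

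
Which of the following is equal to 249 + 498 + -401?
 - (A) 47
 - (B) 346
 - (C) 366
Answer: B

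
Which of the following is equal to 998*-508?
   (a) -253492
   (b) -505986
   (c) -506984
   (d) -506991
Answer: c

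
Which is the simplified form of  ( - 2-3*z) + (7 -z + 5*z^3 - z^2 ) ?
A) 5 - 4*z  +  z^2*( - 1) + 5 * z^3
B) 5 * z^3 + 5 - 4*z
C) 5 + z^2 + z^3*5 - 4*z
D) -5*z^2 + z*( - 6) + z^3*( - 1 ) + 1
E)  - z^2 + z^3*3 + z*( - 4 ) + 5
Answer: A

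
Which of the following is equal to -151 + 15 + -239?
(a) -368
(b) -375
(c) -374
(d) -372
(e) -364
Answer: b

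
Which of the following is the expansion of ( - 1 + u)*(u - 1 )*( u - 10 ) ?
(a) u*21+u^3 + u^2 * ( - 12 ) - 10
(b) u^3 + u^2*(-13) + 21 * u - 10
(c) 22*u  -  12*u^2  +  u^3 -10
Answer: a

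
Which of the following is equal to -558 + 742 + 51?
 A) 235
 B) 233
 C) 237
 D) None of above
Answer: A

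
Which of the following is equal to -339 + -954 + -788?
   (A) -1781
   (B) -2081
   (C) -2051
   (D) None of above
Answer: B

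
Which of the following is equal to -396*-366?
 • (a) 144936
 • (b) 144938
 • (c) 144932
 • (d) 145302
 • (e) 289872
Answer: a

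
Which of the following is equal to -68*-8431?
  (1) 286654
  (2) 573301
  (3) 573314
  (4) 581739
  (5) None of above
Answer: 5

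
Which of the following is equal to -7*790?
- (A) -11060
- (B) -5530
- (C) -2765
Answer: B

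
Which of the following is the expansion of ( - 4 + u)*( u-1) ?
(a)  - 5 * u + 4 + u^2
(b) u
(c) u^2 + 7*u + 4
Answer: a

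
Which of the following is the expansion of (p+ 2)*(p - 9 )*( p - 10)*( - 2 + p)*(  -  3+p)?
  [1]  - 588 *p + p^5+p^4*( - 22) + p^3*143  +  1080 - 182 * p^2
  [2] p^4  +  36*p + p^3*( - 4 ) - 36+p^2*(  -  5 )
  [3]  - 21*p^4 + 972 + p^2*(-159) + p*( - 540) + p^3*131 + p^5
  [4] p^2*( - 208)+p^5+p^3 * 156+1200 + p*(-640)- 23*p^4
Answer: 1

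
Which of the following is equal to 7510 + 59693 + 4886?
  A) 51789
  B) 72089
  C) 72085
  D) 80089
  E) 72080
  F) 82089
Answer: B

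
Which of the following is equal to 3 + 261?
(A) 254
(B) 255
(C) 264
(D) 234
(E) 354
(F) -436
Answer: C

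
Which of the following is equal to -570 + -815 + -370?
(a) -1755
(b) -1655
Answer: a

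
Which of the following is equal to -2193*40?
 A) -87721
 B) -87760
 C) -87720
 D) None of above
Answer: C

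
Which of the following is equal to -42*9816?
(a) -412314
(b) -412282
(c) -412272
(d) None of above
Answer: c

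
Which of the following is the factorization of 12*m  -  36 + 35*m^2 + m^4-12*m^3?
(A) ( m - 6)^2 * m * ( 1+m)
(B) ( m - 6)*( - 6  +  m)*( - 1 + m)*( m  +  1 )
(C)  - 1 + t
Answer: B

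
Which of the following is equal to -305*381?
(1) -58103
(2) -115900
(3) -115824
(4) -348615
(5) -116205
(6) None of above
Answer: 5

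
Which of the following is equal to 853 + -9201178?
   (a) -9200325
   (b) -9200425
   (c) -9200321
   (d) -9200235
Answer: a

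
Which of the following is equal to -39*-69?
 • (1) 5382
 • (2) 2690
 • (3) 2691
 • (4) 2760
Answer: 3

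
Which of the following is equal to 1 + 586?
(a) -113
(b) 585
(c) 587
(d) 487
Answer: c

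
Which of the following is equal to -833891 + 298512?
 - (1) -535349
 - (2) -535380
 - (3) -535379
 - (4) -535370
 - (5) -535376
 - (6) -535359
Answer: 3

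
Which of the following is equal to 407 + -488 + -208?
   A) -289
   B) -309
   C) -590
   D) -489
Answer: A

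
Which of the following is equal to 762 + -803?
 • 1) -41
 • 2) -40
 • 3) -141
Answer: 1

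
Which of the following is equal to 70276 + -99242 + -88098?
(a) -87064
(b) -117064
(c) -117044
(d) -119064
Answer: b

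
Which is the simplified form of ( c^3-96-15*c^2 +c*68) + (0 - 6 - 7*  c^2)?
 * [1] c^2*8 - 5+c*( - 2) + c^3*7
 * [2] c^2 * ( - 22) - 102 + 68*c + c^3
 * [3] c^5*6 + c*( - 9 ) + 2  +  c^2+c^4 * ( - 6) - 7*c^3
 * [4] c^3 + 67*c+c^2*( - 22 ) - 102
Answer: 2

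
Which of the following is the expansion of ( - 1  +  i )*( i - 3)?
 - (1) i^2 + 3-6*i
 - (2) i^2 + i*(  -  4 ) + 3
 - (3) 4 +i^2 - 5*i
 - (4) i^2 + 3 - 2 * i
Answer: 2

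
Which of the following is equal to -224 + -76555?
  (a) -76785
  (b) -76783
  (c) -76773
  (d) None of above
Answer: d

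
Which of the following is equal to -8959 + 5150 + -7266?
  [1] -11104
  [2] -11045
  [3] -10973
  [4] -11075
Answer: 4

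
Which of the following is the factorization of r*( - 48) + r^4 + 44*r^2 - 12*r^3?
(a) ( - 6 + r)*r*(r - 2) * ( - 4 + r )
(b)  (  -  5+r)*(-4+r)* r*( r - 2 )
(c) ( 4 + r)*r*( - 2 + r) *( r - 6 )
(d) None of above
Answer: a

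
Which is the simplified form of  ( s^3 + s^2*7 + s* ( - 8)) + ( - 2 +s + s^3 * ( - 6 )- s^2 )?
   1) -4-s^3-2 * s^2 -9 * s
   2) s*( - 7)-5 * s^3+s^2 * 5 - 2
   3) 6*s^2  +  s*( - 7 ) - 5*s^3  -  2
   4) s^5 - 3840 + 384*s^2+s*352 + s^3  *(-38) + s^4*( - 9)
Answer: 3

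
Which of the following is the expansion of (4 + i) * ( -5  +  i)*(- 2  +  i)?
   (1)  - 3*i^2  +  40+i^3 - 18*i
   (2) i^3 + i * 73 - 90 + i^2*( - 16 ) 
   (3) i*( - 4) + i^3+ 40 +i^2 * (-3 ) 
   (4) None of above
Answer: 1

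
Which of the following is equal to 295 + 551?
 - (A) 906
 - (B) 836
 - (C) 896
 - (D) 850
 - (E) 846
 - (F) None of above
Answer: E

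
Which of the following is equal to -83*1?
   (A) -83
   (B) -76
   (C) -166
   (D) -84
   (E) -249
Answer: A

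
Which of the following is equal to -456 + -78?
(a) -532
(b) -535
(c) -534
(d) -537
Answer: c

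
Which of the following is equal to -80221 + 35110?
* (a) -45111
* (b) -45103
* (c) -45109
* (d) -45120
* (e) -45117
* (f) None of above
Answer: a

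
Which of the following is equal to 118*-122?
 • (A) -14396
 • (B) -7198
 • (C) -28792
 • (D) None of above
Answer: A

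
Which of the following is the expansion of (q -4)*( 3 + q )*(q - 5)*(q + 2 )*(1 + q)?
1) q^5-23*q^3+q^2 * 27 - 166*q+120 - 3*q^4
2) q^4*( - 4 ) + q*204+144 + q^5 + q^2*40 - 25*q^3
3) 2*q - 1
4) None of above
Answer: 4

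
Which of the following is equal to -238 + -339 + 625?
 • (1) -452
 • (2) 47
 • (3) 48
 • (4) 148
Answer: 3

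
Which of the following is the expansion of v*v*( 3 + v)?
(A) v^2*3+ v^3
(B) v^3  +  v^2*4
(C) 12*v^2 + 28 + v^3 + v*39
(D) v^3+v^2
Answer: A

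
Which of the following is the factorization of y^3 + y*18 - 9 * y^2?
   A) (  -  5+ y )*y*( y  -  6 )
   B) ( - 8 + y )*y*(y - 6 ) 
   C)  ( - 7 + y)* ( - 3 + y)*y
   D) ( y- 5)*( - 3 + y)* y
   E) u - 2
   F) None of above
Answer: F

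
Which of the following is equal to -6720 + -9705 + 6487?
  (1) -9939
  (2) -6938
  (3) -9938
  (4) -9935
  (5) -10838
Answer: 3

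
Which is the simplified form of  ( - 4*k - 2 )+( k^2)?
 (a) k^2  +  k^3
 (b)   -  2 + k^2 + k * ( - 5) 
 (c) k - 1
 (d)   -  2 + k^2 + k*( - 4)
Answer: d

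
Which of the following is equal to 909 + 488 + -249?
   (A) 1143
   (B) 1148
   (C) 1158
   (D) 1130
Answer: B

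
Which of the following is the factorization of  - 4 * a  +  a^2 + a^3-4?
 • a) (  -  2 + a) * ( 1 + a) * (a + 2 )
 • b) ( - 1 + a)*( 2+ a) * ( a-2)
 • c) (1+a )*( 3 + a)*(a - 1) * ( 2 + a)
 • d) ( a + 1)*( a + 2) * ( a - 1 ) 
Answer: a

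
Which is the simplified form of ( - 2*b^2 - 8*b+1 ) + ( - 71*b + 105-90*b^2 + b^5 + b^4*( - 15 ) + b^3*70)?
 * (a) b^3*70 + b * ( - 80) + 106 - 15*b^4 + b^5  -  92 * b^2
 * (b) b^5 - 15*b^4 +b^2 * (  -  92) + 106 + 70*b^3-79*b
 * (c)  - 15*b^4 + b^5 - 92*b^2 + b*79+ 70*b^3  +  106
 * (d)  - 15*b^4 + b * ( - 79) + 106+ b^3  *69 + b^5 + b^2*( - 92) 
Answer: b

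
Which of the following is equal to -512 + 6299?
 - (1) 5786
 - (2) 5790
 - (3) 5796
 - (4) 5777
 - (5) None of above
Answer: 5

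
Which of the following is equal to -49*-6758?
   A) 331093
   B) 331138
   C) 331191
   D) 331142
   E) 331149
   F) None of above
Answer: D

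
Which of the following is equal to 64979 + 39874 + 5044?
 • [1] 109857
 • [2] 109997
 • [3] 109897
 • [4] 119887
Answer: 3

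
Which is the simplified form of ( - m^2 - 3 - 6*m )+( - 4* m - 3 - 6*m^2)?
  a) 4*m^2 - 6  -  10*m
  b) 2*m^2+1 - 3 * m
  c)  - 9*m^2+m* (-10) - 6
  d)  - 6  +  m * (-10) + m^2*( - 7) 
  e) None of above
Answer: d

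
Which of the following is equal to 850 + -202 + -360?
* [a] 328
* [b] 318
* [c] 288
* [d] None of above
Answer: c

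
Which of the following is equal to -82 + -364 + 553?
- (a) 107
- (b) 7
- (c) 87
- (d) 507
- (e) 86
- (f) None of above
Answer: a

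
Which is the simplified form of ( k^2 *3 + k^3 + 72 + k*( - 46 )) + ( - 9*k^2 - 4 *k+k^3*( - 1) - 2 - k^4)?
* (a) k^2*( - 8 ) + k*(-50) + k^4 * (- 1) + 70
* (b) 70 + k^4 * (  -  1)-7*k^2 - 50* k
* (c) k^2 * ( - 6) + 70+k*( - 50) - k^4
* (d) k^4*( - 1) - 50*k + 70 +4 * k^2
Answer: c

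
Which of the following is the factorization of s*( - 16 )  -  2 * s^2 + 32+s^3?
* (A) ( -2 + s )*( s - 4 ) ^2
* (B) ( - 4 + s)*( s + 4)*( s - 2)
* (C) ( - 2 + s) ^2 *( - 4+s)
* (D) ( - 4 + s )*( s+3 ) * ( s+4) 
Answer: B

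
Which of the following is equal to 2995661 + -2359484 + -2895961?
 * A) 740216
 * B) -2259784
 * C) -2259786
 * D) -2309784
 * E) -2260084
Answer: B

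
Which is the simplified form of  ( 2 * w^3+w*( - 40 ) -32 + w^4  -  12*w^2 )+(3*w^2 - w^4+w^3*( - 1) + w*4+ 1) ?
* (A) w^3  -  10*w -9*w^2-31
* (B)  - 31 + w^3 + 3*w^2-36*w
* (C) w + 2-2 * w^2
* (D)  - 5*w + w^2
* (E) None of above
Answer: E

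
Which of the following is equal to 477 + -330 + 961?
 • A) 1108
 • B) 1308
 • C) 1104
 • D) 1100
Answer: A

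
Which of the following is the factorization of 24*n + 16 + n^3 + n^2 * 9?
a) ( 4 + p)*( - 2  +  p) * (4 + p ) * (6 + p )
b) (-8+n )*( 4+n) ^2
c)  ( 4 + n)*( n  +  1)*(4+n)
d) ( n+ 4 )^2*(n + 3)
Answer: c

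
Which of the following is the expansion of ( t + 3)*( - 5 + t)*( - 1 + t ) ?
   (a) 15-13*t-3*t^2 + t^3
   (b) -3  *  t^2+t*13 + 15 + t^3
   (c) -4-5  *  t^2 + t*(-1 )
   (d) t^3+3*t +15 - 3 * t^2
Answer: a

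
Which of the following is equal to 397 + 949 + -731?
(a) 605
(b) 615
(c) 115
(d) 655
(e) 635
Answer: b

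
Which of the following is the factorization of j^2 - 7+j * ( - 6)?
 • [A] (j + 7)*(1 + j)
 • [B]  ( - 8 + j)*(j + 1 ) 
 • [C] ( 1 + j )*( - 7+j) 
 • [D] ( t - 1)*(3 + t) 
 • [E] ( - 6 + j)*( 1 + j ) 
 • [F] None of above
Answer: C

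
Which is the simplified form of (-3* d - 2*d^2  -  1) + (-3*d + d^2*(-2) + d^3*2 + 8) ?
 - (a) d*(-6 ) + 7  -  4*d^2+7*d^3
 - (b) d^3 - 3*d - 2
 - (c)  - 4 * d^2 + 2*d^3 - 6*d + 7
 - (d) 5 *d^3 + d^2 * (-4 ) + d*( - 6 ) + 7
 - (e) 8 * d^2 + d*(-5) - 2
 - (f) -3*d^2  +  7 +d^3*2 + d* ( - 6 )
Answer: c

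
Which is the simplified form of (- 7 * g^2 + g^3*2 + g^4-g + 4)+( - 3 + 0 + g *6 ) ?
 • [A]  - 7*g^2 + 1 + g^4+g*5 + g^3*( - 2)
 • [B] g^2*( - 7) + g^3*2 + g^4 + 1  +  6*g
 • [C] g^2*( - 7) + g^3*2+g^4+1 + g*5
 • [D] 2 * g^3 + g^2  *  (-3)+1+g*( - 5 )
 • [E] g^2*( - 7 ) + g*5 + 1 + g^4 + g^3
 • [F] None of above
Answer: C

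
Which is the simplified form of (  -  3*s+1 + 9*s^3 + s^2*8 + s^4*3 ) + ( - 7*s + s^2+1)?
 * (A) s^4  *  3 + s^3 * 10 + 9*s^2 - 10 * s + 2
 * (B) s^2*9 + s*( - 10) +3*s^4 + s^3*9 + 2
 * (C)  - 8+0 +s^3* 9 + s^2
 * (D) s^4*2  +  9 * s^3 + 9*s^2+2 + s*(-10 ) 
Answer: B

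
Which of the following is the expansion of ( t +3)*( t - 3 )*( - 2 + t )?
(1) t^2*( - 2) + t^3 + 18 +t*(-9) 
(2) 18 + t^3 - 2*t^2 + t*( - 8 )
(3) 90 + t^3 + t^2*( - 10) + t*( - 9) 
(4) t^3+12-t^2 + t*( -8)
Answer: 1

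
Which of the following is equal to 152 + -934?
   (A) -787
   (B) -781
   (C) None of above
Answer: C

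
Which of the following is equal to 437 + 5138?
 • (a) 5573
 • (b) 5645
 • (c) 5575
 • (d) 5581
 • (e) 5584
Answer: c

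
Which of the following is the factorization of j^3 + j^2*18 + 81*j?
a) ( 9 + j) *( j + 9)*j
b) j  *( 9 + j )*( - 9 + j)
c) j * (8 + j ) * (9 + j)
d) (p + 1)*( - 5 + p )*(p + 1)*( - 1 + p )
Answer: a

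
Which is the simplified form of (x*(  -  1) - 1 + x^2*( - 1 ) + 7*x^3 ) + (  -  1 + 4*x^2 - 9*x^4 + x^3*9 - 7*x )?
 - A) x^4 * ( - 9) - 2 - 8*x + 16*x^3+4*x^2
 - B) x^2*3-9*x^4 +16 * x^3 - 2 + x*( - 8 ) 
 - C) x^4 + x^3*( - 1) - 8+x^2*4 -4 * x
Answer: B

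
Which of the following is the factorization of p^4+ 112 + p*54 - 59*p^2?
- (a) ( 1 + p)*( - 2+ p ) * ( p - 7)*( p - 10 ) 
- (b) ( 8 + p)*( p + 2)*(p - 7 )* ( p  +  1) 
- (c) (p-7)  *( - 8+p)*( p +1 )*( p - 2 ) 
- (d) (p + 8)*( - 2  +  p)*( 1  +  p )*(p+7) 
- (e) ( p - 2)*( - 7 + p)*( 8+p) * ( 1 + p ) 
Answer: e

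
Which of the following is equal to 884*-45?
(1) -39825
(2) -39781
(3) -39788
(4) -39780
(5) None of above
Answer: 4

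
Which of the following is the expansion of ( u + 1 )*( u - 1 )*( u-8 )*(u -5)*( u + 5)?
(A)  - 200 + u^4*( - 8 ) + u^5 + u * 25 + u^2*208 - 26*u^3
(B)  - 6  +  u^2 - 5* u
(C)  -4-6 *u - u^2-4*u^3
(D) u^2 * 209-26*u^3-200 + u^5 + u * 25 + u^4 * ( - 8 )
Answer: A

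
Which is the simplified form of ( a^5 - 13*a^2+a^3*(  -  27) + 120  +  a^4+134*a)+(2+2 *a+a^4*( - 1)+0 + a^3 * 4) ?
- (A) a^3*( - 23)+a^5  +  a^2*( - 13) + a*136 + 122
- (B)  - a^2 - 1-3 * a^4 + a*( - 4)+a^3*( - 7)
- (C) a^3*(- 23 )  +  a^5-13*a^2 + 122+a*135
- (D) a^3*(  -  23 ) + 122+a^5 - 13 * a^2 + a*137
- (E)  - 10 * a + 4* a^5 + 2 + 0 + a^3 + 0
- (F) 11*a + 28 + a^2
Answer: A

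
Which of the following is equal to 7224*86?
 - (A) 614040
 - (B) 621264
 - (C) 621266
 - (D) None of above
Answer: B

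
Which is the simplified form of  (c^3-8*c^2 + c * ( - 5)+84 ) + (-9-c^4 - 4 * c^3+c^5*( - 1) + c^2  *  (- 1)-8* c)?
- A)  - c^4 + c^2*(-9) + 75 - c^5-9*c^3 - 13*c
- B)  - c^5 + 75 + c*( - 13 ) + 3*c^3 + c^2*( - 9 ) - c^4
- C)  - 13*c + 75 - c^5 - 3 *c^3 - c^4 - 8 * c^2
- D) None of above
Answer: D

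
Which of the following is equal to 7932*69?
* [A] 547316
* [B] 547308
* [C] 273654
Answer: B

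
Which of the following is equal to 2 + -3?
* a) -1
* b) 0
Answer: a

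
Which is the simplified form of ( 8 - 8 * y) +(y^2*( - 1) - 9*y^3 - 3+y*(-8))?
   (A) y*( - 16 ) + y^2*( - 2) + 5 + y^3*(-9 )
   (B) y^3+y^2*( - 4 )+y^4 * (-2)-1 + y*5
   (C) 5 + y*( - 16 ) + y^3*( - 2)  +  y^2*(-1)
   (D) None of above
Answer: D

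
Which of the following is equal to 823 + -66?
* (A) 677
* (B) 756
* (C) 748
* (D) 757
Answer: D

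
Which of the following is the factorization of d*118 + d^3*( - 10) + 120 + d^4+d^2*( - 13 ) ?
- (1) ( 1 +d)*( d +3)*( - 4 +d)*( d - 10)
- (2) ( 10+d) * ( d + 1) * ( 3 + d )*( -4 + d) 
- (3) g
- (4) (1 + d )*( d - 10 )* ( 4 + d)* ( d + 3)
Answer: 1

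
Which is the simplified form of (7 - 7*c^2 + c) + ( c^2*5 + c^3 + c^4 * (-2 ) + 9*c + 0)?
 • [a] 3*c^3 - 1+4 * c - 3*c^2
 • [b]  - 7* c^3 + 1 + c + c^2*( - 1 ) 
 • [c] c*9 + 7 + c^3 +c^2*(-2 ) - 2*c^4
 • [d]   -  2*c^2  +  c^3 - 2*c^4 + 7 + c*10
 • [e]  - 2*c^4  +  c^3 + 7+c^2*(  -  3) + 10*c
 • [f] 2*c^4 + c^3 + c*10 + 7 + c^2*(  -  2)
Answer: d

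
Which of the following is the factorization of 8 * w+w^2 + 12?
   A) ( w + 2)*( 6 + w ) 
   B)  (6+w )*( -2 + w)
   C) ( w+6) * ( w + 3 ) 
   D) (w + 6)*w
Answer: A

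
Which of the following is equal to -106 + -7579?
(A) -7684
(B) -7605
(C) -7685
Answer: C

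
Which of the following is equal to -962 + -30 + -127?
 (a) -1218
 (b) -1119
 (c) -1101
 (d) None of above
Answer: b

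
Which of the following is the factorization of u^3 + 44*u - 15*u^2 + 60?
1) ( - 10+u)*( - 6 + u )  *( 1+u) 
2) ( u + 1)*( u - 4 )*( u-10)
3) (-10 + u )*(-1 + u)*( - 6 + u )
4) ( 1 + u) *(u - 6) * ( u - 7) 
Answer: 1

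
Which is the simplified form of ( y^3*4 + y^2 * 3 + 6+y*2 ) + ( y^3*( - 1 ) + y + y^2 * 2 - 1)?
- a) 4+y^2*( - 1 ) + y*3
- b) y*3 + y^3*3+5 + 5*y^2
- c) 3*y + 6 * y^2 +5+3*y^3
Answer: b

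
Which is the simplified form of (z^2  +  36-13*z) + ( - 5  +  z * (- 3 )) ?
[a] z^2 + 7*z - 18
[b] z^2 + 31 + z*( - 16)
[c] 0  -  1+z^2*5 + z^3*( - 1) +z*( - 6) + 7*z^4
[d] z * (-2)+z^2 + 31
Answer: b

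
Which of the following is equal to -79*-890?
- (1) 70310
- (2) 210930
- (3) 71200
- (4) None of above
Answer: 1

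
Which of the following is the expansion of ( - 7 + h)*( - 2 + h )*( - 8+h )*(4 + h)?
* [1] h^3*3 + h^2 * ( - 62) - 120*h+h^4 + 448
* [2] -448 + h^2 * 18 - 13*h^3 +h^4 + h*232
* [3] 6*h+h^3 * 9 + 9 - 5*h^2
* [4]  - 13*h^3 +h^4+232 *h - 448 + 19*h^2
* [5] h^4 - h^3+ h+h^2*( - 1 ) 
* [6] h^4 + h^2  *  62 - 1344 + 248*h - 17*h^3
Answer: 2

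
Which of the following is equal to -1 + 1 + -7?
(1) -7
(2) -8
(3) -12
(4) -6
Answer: 1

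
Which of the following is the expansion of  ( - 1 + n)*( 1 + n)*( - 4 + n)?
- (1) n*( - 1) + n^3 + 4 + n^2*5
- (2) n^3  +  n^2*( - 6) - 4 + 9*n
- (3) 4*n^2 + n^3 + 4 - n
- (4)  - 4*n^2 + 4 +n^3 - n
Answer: 4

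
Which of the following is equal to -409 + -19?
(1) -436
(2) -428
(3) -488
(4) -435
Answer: 2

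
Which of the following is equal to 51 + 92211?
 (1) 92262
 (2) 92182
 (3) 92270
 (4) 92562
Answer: 1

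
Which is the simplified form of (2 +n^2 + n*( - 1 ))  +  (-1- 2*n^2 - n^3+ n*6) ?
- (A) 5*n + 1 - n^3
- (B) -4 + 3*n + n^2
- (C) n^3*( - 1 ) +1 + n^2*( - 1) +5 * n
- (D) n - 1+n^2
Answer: C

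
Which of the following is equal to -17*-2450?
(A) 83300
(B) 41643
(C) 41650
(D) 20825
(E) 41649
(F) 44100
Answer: C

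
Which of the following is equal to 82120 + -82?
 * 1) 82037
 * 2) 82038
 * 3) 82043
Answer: 2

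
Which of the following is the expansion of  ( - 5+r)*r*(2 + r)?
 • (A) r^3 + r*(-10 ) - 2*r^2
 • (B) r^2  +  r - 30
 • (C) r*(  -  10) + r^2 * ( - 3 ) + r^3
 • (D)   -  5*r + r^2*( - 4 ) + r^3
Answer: C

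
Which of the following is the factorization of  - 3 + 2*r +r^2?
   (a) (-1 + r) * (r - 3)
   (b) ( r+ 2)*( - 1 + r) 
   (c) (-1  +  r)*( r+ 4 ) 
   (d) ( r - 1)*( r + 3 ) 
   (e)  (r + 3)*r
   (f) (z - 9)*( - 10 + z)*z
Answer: d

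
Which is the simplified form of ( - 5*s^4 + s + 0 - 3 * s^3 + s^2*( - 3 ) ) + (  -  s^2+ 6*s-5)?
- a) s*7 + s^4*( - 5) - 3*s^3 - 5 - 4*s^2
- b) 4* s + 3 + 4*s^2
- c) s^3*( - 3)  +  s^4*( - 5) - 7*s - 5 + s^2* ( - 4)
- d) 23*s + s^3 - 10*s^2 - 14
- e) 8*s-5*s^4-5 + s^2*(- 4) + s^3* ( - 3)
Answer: a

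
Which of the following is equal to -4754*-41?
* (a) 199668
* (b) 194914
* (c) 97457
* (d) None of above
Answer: b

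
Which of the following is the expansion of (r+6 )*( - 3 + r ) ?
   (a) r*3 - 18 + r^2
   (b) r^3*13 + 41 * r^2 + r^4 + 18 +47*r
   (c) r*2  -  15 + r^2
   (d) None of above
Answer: a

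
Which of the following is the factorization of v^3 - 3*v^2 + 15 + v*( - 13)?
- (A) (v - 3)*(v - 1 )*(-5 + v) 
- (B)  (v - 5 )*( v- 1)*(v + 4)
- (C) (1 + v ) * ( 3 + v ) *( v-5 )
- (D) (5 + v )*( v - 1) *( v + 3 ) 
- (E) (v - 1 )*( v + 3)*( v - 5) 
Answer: E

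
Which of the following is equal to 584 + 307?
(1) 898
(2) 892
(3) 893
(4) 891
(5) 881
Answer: 4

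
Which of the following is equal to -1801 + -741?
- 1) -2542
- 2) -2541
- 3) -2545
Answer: 1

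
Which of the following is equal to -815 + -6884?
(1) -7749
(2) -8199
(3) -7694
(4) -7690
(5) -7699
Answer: 5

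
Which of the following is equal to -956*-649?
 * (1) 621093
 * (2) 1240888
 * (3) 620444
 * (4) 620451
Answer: 3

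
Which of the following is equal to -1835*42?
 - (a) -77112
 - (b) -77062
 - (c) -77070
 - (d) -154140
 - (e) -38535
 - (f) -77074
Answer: c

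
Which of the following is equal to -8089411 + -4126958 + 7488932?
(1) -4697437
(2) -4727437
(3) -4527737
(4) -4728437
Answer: 2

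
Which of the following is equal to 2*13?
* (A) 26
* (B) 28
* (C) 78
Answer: A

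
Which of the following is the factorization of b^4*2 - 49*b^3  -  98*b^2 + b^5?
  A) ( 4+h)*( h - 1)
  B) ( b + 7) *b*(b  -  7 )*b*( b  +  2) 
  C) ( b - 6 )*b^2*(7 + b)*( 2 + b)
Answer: B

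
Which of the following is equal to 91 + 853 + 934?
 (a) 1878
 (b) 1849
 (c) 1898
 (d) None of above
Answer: a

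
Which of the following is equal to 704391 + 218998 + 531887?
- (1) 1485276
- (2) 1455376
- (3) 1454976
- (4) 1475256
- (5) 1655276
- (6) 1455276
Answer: 6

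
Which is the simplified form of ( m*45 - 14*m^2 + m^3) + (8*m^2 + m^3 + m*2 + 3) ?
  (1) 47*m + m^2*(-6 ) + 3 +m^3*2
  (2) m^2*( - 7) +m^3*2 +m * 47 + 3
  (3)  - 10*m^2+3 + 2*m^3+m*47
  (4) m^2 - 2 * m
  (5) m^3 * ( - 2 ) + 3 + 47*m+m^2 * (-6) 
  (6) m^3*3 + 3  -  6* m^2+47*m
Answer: 1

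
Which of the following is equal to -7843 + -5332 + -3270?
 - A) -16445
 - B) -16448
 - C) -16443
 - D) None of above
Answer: A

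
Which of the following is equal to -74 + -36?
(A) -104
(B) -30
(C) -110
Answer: C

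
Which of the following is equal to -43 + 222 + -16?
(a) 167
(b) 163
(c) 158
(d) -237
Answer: b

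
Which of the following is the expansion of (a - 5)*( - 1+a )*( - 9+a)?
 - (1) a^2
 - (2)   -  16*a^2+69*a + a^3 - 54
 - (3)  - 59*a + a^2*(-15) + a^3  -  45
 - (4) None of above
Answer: 4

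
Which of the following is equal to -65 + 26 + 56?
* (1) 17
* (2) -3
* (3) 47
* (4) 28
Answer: 1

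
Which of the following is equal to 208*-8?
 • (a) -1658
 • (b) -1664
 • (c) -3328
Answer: b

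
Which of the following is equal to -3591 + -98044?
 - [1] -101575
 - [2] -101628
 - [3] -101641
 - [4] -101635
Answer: 4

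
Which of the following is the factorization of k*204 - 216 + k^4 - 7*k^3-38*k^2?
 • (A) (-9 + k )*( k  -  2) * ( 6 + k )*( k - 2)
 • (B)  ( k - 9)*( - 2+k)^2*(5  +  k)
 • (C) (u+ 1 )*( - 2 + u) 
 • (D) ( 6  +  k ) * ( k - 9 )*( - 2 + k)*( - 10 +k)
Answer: A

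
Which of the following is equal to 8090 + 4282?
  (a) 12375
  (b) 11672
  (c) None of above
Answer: c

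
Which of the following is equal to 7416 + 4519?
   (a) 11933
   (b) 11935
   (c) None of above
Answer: b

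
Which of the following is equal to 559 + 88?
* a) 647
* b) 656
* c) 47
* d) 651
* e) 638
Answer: a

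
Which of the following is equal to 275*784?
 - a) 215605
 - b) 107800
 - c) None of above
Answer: c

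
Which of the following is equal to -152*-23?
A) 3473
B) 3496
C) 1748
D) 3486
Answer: B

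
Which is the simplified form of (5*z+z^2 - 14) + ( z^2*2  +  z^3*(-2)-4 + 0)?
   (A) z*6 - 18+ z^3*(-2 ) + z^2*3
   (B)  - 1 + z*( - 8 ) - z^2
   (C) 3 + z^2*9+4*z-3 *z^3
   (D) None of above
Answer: D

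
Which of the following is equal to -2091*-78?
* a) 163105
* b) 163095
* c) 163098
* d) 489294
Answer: c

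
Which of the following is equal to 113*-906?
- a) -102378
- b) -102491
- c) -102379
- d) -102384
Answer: a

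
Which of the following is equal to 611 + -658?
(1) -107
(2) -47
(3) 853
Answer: 2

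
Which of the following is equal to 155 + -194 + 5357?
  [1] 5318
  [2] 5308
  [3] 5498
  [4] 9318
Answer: 1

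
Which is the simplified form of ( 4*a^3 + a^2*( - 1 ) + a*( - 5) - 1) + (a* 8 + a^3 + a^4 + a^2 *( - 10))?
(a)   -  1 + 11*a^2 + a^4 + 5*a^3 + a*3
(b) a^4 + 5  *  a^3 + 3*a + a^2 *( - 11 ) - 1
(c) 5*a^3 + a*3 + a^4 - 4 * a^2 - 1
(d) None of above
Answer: b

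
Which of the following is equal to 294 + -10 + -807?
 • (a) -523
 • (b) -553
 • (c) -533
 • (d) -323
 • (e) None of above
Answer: a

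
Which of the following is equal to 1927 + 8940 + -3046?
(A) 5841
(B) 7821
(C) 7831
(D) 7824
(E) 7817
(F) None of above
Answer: B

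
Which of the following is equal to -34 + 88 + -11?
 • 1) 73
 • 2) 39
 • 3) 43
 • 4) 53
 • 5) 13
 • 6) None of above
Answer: 3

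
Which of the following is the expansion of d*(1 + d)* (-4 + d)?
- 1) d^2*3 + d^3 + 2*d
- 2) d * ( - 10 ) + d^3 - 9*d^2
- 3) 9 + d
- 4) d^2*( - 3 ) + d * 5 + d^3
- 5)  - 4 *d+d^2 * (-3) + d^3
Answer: 5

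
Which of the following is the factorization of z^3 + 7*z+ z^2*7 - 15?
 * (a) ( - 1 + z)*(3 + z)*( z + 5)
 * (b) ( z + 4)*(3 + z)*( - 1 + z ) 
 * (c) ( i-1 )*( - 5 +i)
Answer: a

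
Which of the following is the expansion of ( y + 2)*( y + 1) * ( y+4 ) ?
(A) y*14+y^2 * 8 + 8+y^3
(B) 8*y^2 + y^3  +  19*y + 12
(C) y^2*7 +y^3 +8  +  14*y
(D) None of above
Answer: C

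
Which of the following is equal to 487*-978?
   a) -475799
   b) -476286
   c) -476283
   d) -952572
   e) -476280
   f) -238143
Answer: b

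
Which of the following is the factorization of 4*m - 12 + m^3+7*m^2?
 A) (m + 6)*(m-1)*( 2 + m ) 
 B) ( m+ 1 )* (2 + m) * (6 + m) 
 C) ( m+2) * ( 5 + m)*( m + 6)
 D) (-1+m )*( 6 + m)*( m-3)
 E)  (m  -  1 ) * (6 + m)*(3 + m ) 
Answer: A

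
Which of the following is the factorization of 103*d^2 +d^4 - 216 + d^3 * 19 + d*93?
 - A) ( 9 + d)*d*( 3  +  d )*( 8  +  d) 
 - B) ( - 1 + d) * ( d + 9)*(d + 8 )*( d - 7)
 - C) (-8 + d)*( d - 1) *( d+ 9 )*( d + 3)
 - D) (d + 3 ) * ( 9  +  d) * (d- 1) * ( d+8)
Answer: D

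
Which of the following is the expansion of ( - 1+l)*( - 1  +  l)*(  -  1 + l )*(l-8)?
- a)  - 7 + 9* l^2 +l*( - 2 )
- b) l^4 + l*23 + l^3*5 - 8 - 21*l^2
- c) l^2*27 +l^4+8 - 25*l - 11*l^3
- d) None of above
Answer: c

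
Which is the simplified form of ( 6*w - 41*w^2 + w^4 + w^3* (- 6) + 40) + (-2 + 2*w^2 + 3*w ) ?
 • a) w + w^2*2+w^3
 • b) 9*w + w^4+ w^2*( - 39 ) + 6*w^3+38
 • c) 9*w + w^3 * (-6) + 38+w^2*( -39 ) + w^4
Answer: c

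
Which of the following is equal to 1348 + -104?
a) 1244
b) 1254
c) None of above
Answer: a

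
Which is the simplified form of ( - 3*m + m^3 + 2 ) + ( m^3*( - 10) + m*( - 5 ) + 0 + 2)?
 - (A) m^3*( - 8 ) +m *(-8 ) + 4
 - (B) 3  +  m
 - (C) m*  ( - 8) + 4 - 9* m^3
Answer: C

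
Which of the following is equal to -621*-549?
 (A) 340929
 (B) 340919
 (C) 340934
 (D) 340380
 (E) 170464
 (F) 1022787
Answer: A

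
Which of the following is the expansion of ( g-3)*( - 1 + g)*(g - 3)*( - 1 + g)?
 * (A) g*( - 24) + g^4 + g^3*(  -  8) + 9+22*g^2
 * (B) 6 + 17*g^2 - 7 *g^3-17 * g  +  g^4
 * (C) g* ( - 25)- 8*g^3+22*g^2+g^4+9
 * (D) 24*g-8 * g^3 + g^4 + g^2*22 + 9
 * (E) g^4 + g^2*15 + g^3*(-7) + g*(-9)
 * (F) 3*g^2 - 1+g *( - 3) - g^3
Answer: A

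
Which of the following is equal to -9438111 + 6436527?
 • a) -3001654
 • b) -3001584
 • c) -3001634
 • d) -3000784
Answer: b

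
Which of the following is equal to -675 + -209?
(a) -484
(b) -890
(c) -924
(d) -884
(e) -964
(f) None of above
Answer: d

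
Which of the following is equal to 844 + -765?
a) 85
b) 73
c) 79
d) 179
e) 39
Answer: c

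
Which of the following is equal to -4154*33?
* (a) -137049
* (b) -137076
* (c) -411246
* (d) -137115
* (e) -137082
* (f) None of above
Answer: e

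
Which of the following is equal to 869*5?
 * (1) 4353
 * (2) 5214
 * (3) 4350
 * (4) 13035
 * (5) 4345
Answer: 5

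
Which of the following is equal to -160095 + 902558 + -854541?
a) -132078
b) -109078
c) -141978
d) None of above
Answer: d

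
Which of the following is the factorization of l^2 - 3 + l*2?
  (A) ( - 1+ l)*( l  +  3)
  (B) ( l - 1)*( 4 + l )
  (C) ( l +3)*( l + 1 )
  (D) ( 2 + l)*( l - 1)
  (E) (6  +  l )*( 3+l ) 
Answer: A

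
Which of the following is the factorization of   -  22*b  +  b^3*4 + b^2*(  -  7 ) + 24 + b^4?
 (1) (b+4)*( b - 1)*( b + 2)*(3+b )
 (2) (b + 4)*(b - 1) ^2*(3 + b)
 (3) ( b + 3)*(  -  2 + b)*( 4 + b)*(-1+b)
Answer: 3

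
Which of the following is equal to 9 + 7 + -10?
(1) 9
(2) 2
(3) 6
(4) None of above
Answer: 3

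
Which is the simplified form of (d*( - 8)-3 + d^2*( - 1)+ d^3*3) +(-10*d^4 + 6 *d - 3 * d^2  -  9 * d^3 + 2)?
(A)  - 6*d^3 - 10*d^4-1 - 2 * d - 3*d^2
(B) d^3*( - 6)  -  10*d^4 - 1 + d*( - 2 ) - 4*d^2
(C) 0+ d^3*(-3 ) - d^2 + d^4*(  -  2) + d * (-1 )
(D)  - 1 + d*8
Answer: B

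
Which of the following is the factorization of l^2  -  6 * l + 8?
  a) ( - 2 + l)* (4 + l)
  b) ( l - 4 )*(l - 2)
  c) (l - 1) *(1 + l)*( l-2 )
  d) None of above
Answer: b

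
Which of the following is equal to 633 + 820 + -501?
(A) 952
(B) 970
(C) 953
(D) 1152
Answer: A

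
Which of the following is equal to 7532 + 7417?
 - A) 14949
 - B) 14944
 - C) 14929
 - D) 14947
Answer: A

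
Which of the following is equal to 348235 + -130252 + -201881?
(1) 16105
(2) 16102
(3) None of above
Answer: 2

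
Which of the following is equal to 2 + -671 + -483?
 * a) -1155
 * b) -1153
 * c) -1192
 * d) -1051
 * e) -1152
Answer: e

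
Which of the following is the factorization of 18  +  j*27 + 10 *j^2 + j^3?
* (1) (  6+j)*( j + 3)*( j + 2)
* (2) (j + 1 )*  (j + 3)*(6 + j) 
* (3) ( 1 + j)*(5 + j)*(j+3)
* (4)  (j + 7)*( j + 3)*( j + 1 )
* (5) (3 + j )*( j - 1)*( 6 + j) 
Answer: 2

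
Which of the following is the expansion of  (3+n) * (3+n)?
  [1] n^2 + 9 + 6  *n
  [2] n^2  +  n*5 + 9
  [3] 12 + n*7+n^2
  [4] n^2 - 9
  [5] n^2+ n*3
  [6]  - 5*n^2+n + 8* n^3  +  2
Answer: 1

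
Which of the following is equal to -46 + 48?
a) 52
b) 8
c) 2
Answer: c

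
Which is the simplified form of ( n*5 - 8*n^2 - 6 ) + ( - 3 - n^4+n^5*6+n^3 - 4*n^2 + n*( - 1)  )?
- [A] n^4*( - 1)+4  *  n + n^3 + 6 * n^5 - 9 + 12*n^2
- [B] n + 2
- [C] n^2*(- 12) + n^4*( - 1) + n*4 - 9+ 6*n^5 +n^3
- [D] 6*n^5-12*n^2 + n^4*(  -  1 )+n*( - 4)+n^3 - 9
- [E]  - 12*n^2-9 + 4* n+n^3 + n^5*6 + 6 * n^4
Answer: C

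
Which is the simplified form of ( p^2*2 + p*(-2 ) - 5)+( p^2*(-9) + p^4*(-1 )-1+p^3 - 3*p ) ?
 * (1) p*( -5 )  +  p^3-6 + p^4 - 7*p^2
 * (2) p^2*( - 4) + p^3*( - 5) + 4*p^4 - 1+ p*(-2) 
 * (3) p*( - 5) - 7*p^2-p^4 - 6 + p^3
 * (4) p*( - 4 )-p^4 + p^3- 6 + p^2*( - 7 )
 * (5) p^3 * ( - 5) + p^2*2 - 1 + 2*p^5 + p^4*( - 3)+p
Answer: 3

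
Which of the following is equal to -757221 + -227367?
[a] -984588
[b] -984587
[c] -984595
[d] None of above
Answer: a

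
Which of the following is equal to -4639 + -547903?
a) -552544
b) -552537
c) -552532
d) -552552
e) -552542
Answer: e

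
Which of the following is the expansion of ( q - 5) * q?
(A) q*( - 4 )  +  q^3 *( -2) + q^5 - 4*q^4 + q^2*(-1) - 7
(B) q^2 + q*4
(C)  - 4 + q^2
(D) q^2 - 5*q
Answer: D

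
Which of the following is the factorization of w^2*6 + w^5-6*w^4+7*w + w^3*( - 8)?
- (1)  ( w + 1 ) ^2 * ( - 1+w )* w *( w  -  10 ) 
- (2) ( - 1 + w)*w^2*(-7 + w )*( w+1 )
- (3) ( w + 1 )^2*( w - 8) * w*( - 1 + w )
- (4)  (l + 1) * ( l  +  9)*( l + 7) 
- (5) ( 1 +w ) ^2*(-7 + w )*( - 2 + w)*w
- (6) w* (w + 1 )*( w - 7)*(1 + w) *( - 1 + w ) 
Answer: 6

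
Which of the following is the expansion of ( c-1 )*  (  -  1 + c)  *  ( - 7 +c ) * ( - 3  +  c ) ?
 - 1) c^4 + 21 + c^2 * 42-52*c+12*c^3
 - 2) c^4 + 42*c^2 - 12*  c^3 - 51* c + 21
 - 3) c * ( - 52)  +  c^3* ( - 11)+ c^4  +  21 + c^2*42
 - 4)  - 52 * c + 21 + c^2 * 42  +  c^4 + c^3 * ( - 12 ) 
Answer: 4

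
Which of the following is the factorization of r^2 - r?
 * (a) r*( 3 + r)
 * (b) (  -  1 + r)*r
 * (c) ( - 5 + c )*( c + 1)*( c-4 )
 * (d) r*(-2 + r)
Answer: b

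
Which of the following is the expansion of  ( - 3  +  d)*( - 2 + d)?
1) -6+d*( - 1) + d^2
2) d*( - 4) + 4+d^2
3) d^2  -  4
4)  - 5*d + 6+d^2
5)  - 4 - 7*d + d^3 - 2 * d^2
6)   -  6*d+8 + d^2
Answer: 4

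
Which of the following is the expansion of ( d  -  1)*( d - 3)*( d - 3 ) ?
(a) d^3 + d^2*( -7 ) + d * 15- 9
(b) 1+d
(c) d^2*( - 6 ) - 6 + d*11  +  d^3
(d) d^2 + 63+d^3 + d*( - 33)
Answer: a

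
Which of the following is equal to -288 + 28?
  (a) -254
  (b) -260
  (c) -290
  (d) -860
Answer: b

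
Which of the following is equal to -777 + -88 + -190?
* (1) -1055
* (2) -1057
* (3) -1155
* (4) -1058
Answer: 1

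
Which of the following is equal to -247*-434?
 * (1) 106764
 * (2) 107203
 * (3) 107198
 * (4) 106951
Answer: 3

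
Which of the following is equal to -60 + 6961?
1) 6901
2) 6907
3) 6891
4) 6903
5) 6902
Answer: 1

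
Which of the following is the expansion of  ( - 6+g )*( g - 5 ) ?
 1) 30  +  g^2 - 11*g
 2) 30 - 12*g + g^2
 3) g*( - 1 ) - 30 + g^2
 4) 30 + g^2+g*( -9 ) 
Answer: 1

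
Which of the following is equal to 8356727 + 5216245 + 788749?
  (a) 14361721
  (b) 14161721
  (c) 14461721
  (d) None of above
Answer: a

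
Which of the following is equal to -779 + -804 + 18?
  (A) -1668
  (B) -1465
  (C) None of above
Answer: C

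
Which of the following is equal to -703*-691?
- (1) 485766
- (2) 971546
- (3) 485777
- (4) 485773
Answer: 4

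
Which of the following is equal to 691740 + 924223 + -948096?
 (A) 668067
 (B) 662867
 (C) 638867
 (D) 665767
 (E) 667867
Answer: E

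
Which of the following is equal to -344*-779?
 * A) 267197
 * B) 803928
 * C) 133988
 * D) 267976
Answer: D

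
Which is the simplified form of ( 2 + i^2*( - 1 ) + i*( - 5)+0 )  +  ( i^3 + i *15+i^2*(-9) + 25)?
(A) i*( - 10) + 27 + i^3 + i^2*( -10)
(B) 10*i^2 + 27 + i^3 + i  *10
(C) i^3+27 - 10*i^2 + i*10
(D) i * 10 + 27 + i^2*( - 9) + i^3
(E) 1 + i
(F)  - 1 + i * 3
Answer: C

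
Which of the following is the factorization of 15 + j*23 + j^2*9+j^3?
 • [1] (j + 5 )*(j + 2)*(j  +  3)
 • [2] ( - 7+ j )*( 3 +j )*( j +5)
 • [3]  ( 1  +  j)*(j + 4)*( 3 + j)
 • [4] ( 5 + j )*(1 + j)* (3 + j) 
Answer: 4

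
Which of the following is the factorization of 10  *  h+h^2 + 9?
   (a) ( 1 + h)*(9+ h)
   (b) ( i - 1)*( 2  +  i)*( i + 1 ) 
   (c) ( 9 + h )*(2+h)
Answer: a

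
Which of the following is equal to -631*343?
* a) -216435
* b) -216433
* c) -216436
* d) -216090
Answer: b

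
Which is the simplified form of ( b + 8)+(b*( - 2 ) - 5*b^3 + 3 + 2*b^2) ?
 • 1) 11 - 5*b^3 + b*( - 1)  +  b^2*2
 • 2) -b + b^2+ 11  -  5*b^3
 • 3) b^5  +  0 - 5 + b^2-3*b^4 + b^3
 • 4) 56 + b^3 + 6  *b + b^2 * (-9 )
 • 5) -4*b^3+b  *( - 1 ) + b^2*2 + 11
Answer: 1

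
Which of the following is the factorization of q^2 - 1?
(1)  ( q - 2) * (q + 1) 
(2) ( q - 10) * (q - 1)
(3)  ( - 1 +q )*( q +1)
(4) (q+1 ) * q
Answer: 3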